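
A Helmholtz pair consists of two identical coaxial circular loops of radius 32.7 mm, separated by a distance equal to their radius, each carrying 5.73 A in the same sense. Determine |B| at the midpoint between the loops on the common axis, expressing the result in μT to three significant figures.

B ≈ 158 μT

Each loop contributes B = μ₀IR²/[2(R²+z²)^(3/2)] on the axis, with z measured from that loop.
Loop 1 (z = 0.01635 m): B₁ = 7.88×10⁻⁵ T. Loop 2 (z = 0.01635 m): B₂ = 7.88×10⁻⁵ T.
The fields add: B = B₁ + B₂ = 1.58×10⁻⁴ T.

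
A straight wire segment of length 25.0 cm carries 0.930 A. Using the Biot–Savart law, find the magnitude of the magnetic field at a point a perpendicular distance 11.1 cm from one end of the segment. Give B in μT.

B ≈ 0.766 μT

For a finite straight segment, B = (μ₀I/4πd)(sinθ₁ + sinθ₂), where θ₁, θ₂ are the angles from the perpendicular to each end.
The perpendicular foot is at one end, so the two end-offsets along the wire are 0 and L = 0.25 m.
sinθ₁ = 0/√(0²+0.111²) = 0.0000; sinθ₂ = 0.25/√(0.25²+0.111²) = 0.9140.
B = (4π×10⁻⁷ × 0.930) / (4π × 0.111) × (0.0000 + 0.9140) = 7.66×10⁻⁷ T.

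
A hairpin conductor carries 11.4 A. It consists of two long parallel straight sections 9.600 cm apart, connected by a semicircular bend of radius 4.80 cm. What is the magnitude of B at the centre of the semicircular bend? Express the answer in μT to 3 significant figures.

B ≈ 122 μT

The semicircular arc contributes B_arc = μ₀I·π/(4πR) = μ₀I/(4R) = 7.46×10⁻⁵ T.
Each semi-infinite lead is at perpendicular distance R = 0.048 m from the centre, with the perpendicular foot at its near end, so it contributes μ₀I/(4πR); both point the same way, together 4.75×10⁻⁵ T.
Arc and leads all point the same direction: B = 7.46×10⁻⁵ + 4.75×10⁻⁵ = 1.22×10⁻⁴ T.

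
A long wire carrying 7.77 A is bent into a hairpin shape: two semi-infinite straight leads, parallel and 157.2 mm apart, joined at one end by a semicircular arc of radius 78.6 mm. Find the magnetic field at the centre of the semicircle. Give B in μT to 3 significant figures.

The semicircular arc contributes B_arc = μ₀I·π/(4πR) = μ₀I/(4R) = 3.11×10⁻⁵ T.
Each semi-infinite lead is at perpendicular distance R = 0.0786 m from the centre, with the perpendicular foot at its near end, so it contributes μ₀I/(4πR); both point the same way, together 1.98×10⁻⁵ T.
Arc and leads all point the same direction: B = 3.11×10⁻⁵ + 1.98×10⁻⁵ = 5.08×10⁻⁵ T.

B ≈ 50.8 μT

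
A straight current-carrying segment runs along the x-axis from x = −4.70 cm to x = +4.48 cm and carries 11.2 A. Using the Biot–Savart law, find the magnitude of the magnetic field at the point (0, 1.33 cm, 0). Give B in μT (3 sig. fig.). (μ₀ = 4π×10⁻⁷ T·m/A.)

B ≈ 162 μT

For a finite straight segment, B = (μ₀I/4πd)(sinθ₁ + sinθ₂), where θ₁, θ₂ are the angles from the perpendicular to each end.
The perpendicular distance is d = 0.0133 m; the end-offsets along the wire are a = 0.047 m and b = 0.0448 m.
sinθ₁ = 0.047/√(0.047²+0.0133²) = 0.9622; sinθ₂ = 0.0448/√(0.0448²+0.0133²) = 0.9586.
B = (4π×10⁻⁷ × 11.2) / (4π × 0.0133) × (0.9622 + 0.9586) = 1.62×10⁻⁴ T.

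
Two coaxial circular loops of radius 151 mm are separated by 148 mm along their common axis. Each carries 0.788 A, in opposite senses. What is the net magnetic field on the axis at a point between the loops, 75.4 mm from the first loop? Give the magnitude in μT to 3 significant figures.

B ≈ 0.0522 μT

Each loop contributes B = μ₀IR²/[2(R²+z²)^(3/2)] on the axis, with z measured from that loop.
Loop 1 (z = 0.0754 m): B₁ = 2.35×10⁻⁶ T. Loop 2 (z = 0.0726 m): B₂ = 2.40×10⁻⁶ T.
The fields oppose: B = |B₁ − B₂| = 5.22×10⁻⁸ T.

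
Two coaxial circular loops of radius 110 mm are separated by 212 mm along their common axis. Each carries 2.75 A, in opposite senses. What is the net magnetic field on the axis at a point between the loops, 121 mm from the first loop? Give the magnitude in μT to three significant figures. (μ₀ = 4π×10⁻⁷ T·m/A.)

B ≈ 2.40 μT

Each loop contributes B = μ₀IR²/[2(R²+z²)^(3/2)] on the axis, with z measured from that loop.
Loop 1 (z = 0.121 m): B₁ = 4.78×10⁻⁶ T. Loop 2 (z = 0.091 m): B₂ = 7.19×10⁻⁶ T.
The fields oppose: B = |B₁ − B₂| = 2.40×10⁻⁶ T.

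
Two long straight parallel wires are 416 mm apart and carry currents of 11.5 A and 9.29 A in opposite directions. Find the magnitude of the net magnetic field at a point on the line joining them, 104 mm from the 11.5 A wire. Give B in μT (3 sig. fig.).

B ≈ 28.1 μT

Each long wire gives B = μ₀I/(2πd). Distances are d₁ = 0.104 m and d₂ = 0.312 m.
B₁ = 2.21×10⁻⁵ T, B₂ = 5.96×10⁻⁶ T.
Between antiparallel currents both contributions point the same way, so they add. B = B₁ + B₂ = 2.21×10⁻⁵ + 5.96×10⁻⁶ = 2.81×10⁻⁵ T.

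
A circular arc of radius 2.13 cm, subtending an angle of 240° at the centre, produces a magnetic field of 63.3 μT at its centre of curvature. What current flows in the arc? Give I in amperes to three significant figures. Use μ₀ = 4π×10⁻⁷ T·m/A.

I ≈ 3.22 A

For a circular arc, B = μ₀Iφ/(4πR) with φ in radians; here φ = 4.189 rad.
So I = 4πRB/(μ₀φ) = 4π × 0.0213 × 6.33×10⁻⁵ / (4π×10⁻⁷ × 4.189) = 3.22 A.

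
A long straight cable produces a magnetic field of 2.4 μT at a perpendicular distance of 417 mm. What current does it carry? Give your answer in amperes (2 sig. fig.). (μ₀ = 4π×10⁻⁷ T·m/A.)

I ≈ 5.0 A

For a long straight wire B = μ₀I/(2πd), so I = 2πdB/μ₀.
I = 2π × 0.417 × 2.40×10⁻⁶ / (4π×10⁻⁷) = 5.00 A.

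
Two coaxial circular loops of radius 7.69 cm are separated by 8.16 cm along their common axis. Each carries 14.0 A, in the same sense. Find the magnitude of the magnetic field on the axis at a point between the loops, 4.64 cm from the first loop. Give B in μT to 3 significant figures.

Each loop contributes B = μ₀IR²/[2(R²+z²)^(3/2)] on the axis, with z measured from that loop.
Loop 1 (z = 0.0464 m): B₁ = 7.18×10⁻⁵ T. Loop 2 (z = 0.0352 m): B₂ = 8.60×10⁻⁵ T.
The fields add: B = B₁ + B₂ = 1.58×10⁻⁴ T.

B ≈ 158 μT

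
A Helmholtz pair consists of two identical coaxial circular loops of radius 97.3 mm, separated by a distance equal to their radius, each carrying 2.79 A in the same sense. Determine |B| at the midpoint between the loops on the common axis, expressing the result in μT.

Each loop contributes B = μ₀IR²/[2(R²+z²)^(3/2)] on the axis, with z measured from that loop.
Loop 1 (z = 0.04865 m): B₁ = 1.29×10⁻⁵ T. Loop 2 (z = 0.04865 m): B₂ = 1.29×10⁻⁵ T.
The fields add: B = B₁ + B₂ = 2.58×10⁻⁵ T.

B ≈ 25.8 μT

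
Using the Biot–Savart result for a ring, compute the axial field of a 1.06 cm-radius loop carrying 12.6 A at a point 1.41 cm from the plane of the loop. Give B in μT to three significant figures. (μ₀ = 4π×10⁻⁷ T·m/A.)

On the axis of a circular loop, B = μ₀IR² / [2(R²+z²)^(3/2)].
R² + z² = (0.0106)² + (0.0141)² = 0.0003112 m², and (R²+z²)^(3/2) = 5.49×10⁻⁶ m³.
B = (4π×10⁻⁷ × 12.6 × 0.0001124) / (2 × 5.49×10⁻⁶) = 1.62×10⁻⁴ T.

B ≈ 162 μT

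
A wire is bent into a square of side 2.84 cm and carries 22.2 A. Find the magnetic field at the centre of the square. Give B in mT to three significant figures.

Each side is a finite straight segment at perpendicular distance d = a/(2 tan(π/4)) = 0.0142 m from the centre, with end-angles ±π/4.
One side contributes B₁ = (μ₀I/4πd)·2 sin(π/4) = 2.21×10⁻⁴ T.
All 4 sides add in the same direction: B = 4 × 2.21×10⁻⁴ = 8.84×10⁻⁴ T.

B ≈ 0.884 mT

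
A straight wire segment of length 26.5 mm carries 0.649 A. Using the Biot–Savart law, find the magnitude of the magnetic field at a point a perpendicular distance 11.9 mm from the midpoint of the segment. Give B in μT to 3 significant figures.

B ≈ 8.12 μT

For a finite straight segment, B = (μ₀I/4πd)(sinθ₁ + sinθ₂), where θ₁, θ₂ are the angles from the perpendicular to each end.
The perpendicular from the point meets the wire at its midpoint, so each end is L/2 = 0.01325 m away along the wire.
sinθ₁ = 0.01325/√(0.01325²+0.0119²) = 0.7440; sinθ₂ = 0.01325/√(0.01325²+0.0119²) = 0.7440.
B = (4π×10⁻⁷ × 0.649) / (4π × 0.0119) × (0.7440 + 0.7440) = 8.12×10⁻⁶ T.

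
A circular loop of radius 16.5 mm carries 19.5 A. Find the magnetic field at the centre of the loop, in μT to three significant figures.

B ≈ 743 μT

At the centre of a circular loop the Biot–Savart law gives B = μ₀I/(2R).
B = (4π×10⁻⁷ × 19.5) / (2 × 0.0165) = 7.43×10⁻⁴ T.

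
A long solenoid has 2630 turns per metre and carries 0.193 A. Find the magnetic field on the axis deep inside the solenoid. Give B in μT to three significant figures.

Inside a long solenoid, B = μ₀nI with n = 2630 turns/m.
B = 4π×10⁻⁷ × 2630 × 0.193 = 6.38×10⁻⁴ T.

B ≈ 638 μT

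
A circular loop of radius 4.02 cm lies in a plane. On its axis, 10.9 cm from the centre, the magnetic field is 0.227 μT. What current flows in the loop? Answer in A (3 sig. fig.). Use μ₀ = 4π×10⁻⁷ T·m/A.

I ≈ 0.351 A

On the axis of a loop, B = μ₀IR²/[2(R²+z²)^(3/2)], so I = 2B(R²+z²)^(3/2)/(μ₀R²).
R² + z² = 0.001616 + 0.01188 = 0.0135 m²; raised to 3/2 gives 1.57×10⁻³ m³.
I = 2 × 2.27×10⁻⁷ × 1.57×10⁻³ / (1.26×10⁻⁶ × 0.001616) = 0.351 A.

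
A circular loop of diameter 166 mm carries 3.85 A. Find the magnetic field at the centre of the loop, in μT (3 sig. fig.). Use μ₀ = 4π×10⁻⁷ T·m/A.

B ≈ 29.1 μT

At the centre of a circular loop the Biot–Savart law gives B = μ₀I/(2R) (so R = 0.083 m).
B = (4π×10⁻⁷ × 3.85) / (2 × 0.083) = 2.91×10⁻⁵ T.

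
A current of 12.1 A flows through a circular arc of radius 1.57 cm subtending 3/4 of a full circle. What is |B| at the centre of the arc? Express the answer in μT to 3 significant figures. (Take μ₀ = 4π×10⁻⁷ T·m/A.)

B ≈ 363 μT

The Biot–Savart field of a circular arc at its centre is B = μ₀Iφ/(4πR), with φ = 4.712 rad.
B = (4π×10⁻⁷ × 12.1 × 4.712) / (4π × 0.0157) = 3.63×10⁻⁴ T.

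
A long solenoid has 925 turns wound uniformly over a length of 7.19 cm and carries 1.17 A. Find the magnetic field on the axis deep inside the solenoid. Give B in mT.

Inside a long solenoid, B = μ₀nI with n = 1.287×10⁴ turns/m.
B = 4π×10⁻⁷ × 1.287×10⁴ × 1.17 = 1.89×10⁻² T.

B ≈ 18.9 mT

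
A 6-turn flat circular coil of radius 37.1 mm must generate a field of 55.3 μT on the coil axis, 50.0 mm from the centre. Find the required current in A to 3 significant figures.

I ≈ 2.57 A

For an N-turn coil, B = Nμ₀IR²/[2(R²+z²)^(3/2)] with R = 0.0371 m, z = 0.05 m, so I = 2B(R²+z²)^(3/2)/(Nμ₀R²) = 2 × 5.53×10⁻⁵ × 2.41×10⁻⁴ / (6 × 4π×10⁻⁷ × 0.001376) = 2.57 A.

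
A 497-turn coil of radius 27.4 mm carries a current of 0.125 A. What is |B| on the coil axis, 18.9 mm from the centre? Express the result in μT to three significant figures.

For an N-turn flat coil, B = Nμ₀IR²/[2(R²+z²)^(3/2)] with R = 0.0274 m, z = 0.0189 m.
B = 497 × 1.60×10⁻⁶ T = 7.95×10⁻⁴ T.

B ≈ 795 μT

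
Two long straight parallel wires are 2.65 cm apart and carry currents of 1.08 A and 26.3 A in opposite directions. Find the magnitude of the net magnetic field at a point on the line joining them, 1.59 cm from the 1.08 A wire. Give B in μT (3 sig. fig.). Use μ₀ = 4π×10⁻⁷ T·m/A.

Each long wire gives B = μ₀I/(2πd). Distances are d₁ = 0.0159 m and d₂ = 0.0106 m.
B₁ = 1.36×10⁻⁵ T, B₂ = 4.96×10⁻⁴ T.
Between antiparallel currents both contributions point the same way, so they add. B = B₁ + B₂ = 1.36×10⁻⁵ + 4.96×10⁻⁴ = 5.10×10⁻⁴ T.

B ≈ 510 μT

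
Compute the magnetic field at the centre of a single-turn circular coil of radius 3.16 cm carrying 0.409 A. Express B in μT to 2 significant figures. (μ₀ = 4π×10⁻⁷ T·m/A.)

B ≈ 8.1 μT

At the centre of a circular loop the Biot–Savart law gives B = μ₀I/(2R).
B = (4π×10⁻⁷ × 0.409) / (2 × 0.0316) = 8.13×10⁻⁶ T.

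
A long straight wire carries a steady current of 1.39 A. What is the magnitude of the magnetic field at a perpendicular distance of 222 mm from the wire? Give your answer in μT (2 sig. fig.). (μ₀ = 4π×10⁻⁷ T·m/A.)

For an infinitely long straight wire, B = μ₀I/(2πd).
B = (4π×10⁻⁷ × 1.39) / (2π × 0.222) = 1.25×10⁻⁶ T.

B ≈ 1.3 μT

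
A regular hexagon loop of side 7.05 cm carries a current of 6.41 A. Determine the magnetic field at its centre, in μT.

B ≈ 63.0 μT

Each side is a finite straight segment at perpendicular distance d = a/(2 tan(π/6)) = 0.06105 m from the centre, with end-angles ±π/6.
One side contributes B₁ = (μ₀I/4πd)·2 sin(π/6) = 1.05×10⁻⁵ T.
All 6 sides add in the same direction: B = 6 × 1.05×10⁻⁵ = 6.30×10⁻⁵ T.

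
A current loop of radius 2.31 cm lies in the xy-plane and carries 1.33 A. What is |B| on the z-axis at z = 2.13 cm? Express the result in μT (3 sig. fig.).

On the axis of a circular loop, B = μ₀IR² / [2(R²+z²)^(3/2)].
R² + z² = (0.0231)² + (0.0213)² = 0.0009873 m², and (R²+z²)^(3/2) = 3.10×10⁻⁵ m³.
B = (4π×10⁻⁷ × 1.33 × 0.0005336) / (2 × 3.10×10⁻⁵) = 1.44×10⁻⁵ T.

B ≈ 14.4 μT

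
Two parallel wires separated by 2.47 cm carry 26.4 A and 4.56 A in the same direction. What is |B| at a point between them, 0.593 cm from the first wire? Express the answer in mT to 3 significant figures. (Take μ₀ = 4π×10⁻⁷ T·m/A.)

Each long wire gives B = μ₀I/(2πd). Distances are d₁ = 0.00593 m and d₂ = 0.01877 m.
B₁ = 8.90×10⁻⁴ T, B₂ = 4.86×10⁻⁵ T.
Between parallel currents the two contributions point in opposite directions, so they subtract. B = |B₁ − B₂| = |8.90×10⁻⁴ − 4.86×10⁻⁵| = 8.42×10⁻⁴ T.

B ≈ 0.842 mT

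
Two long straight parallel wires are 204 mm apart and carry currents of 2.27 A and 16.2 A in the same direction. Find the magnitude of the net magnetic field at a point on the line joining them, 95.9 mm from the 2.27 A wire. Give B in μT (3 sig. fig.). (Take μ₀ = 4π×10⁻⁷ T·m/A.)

B ≈ 25.2 μT

Each long wire gives B = μ₀I/(2πd). Distances are d₁ = 0.0959 m and d₂ = 0.1081 m.
B₁ = 4.73×10⁻⁶ T, B₂ = 3.00×10⁻⁵ T.
Between parallel currents the two contributions point in opposite directions, so they subtract. B = |B₁ − B₂| = |4.73×10⁻⁶ − 3.00×10⁻⁵| = 2.52×10⁻⁵ T.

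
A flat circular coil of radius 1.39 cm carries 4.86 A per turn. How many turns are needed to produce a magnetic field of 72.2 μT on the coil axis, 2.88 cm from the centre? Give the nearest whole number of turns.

N = 4

For an N-turn coil, B = Nμ₀IR²/[2(R²+z²)^(3/2)]. A single turn gives B₁ = 1.80×10⁻⁵ T with R = 0.0139 m, z = 0.0288 m.
N = B/B₁ = 7.22×10⁻⁵ / 1.80×10⁻⁵ = 4.00.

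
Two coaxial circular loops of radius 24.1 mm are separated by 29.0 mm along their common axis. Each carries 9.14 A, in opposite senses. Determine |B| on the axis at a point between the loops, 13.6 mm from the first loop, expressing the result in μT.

B ≈ 14.8 μT

Each loop contributes B = μ₀IR²/[2(R²+z²)^(3/2)] on the axis, with z measured from that loop.
Loop 1 (z = 0.0136 m): B₁ = 1.57×10⁻⁴ T. Loop 2 (z = 0.0154 m): B₂ = 1.43×10⁻⁴ T.
The fields oppose: B = |B₁ − B₂| = 1.48×10⁻⁵ T.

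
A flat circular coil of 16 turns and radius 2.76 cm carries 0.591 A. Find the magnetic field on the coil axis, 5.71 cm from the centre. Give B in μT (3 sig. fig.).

For an N-turn flat coil, B = Nμ₀IR²/[2(R²+z²)^(3/2)] with R = 0.0276 m, z = 0.0571 m.
B = 16 × 1.11×10⁻⁶ T = 1.77×10⁻⁵ T.

B ≈ 17.7 μT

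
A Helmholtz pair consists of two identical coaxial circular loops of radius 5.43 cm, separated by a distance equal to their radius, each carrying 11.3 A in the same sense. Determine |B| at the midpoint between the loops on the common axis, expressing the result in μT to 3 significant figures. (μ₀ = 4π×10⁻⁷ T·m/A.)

Each loop contributes B = μ₀IR²/[2(R²+z²)^(3/2)] on the axis, with z measured from that loop.
Loop 1 (z = 0.02715 m): B₁ = 9.36×10⁻⁵ T. Loop 2 (z = 0.02715 m): B₂ = 9.36×10⁻⁵ T.
The fields add: B = B₁ + B₂ = 1.87×10⁻⁴ T.

B ≈ 187 μT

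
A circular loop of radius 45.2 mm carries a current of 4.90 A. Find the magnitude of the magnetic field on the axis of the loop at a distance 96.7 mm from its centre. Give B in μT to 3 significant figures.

B ≈ 5.17 μT

On the axis of a circular loop, B = μ₀IR² / [2(R²+z²)^(3/2)].
R² + z² = (0.0452)² + (0.0967)² = 0.01139 m², and (R²+z²)^(3/2) = 1.22×10⁻³ m³.
B = (4π×10⁻⁷ × 4.90 × 0.002043) / (2 × 1.22×10⁻³) = 5.17×10⁻⁶ T.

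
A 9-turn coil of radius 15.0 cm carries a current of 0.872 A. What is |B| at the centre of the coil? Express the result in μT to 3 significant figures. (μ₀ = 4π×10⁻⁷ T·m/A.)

B ≈ 32.9 μT

For an N-turn flat coil, B = Nμ₀I/(2R) with R = 0.15 m.
B = 9 × 3.65×10⁻⁶ T = 3.29×10⁻⁵ T.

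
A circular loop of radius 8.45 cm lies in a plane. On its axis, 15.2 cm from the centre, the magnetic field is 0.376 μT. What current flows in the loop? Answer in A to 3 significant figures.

On the axis of a loop, B = μ₀IR²/[2(R²+z²)^(3/2)], so I = 2B(R²+z²)^(3/2)/(μ₀R²).
R² + z² = 0.00714 + 0.0231 = 0.03024 m²; raised to 3/2 gives 5.26×10⁻³ m³.
I = 2 × 3.76×10⁻⁷ × 5.26×10⁻³ / (1.26×10⁻⁶ × 0.00714) = 0.441 A.

I ≈ 0.441 A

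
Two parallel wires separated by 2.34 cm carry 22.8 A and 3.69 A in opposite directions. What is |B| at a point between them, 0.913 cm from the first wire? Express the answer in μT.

B ≈ 551 μT

Each long wire gives B = μ₀I/(2πd). Distances are d₁ = 0.00913 m and d₂ = 0.01427 m.
B₁ = 4.99×10⁻⁴ T, B₂ = 5.17×10⁻⁵ T.
Between antiparallel currents both contributions point the same way, so they add. B = B₁ + B₂ = 4.99×10⁻⁴ + 5.17×10⁻⁵ = 5.51×10⁻⁴ T.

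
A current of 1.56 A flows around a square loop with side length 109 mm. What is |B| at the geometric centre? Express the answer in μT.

Each side is a finite straight segment at perpendicular distance d = a/(2 tan(π/4)) = 0.0545 m from the centre, with end-angles ±π/4.
One side contributes B₁ = (μ₀I/4πd)·2 sin(π/4) = 4.05×10⁻⁶ T.
All 4 sides add in the same direction: B = 4 × 4.05×10⁻⁶ = 1.62×10⁻⁵ T.

B ≈ 16.2 μT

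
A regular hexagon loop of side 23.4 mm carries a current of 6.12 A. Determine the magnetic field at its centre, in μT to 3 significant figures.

Each side is a finite straight segment at perpendicular distance d = a/(2 tan(π/6)) = 0.02026 m from the centre, with end-angles ±π/6.
One side contributes B₁ = (μ₀I/4πd)·2 sin(π/6) = 3.02×10⁻⁵ T.
All 6 sides add in the same direction: B = 6 × 3.02×10⁻⁵ = 1.81×10⁻⁴ T.

B ≈ 181 μT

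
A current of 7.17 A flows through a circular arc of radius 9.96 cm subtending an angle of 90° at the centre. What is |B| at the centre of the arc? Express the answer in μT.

B ≈ 11.3 μT

The Biot–Savart field of a circular arc at its centre is B = μ₀Iφ/(4πR), with φ = 1.571 rad.
B = (4π×10⁻⁷ × 7.17 × 1.571) / (4π × 0.0996) = 1.13×10⁻⁵ T.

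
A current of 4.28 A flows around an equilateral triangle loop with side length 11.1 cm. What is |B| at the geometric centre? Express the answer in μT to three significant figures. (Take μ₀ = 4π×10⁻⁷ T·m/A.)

Each side is a finite straight segment at perpendicular distance d = a/(2 tan(π/3)) = 0.03204 m from the centre, with end-angles ±π/3.
One side contributes B₁ = (μ₀I/4πd)·2 sin(π/3) = 2.31×10⁻⁵ T.
All 3 sides add in the same direction: B = 3 × 2.31×10⁻⁵ = 6.94×10⁻⁵ T.

B ≈ 69.4 μT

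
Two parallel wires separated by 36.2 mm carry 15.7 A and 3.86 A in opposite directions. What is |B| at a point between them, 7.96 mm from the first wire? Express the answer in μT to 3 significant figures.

B ≈ 422 μT

Each long wire gives B = μ₀I/(2πd). Distances are d₁ = 0.00796 m and d₂ = 0.02824 m.
B₁ = 3.94×10⁻⁴ T, B₂ = 2.73×10⁻⁵ T.
Between antiparallel currents both contributions point the same way, so they add. B = B₁ + B₂ = 3.94×10⁻⁴ + 2.73×10⁻⁵ = 4.22×10⁻⁴ T.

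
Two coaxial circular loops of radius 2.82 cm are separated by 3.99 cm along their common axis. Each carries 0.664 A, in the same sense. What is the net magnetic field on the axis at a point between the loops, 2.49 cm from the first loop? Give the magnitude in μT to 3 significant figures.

B ≈ 16.4 μT

Each loop contributes B = μ₀IR²/[2(R²+z²)^(3/2)] on the axis, with z measured from that loop.
Loop 1 (z = 0.0249 m): B₁ = 6.23×10⁻⁶ T. Loop 2 (z = 0.015 m): B₂ = 1.02×10⁻⁵ T.
The fields add: B = B₁ + B₂ = 1.64×10⁻⁵ T.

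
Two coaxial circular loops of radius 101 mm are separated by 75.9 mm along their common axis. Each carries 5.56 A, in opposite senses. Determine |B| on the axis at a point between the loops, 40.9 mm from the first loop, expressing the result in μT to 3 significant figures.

B ≈ 1.63 μT

Each loop contributes B = μ₀IR²/[2(R²+z²)^(3/2)] on the axis, with z measured from that loop.
Loop 1 (z = 0.0409 m): B₁ = 2.75×10⁻⁵ T. Loop 2 (z = 0.035 m): B₂ = 2.92×10⁻⁵ T.
The fields oppose: B = |B₁ − B₂| = 1.63×10⁻⁶ T.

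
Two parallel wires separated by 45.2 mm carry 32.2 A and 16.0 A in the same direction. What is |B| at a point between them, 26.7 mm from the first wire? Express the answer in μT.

Each long wire gives B = μ₀I/(2πd). Distances are d₁ = 0.0267 m and d₂ = 0.0185 m.
B₁ = 2.41×10⁻⁴ T, B₂ = 1.73×10⁻⁴ T.
Between parallel currents the two contributions point in opposite directions, so they subtract. B = |B₁ − B₂| = |2.41×10⁻⁴ − 1.73×10⁻⁴| = 6.82×10⁻⁵ T.

B ≈ 68.2 μT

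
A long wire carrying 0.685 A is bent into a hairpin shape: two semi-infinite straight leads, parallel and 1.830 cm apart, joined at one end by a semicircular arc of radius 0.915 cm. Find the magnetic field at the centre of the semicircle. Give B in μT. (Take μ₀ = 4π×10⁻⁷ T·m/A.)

The semicircular arc contributes B_arc = μ₀I·π/(4πR) = μ₀I/(4R) = 2.35×10⁻⁵ T.
Each semi-infinite lead is at perpendicular distance R = 0.00915 m from the centre, with the perpendicular foot at its near end, so it contributes μ₀I/(4πR); both point the same way, together 1.50×10⁻⁵ T.
Arc and leads all point the same direction: B = 2.35×10⁻⁵ + 1.50×10⁻⁵ = 3.85×10⁻⁵ T.

B ≈ 38.5 μT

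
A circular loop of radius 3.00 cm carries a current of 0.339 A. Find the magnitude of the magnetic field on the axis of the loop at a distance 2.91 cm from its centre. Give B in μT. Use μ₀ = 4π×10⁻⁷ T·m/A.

B ≈ 2.63 μT

On the axis of a circular loop, B = μ₀IR² / [2(R²+z²)^(3/2)].
R² + z² = (0.03)² + (0.0291)² = 0.001747 m², and (R²+z²)^(3/2) = 7.30×10⁻⁵ m³.
B = (4π×10⁻⁷ × 0.339 × 0.0009) / (2 × 7.30×10⁻⁵) = 2.63×10⁻⁶ T.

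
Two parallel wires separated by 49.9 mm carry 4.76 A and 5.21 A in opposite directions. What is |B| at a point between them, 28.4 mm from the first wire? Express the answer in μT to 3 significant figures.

Each long wire gives B = μ₀I/(2πd). Distances are d₁ = 0.0284 m and d₂ = 0.0215 m.
B₁ = 3.35×10⁻⁵ T, B₂ = 4.85×10⁻⁵ T.
Between antiparallel currents both contributions point the same way, so they add. B = B₁ + B₂ = 3.35×10⁻⁵ + 4.85×10⁻⁵ = 8.20×10⁻⁵ T.

B ≈ 82.0 μT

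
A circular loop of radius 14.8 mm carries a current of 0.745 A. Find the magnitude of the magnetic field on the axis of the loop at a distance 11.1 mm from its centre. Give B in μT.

B ≈ 16.2 μT

On the axis of a circular loop, B = μ₀IR² / [2(R²+z²)^(3/2)].
R² + z² = (0.0148)² + (0.0111)² = 0.0003422 m², and (R²+z²)^(3/2) = 6.33×10⁻⁶ m³.
B = (4π×10⁻⁷ × 0.745 × 0.000219) / (2 × 6.33×10⁻⁶) = 1.62×10⁻⁵ T.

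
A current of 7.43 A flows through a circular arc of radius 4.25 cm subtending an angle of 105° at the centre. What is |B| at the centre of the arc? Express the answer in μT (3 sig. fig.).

The Biot–Savart field of a circular arc at its centre is B = μ₀Iφ/(4πR), with φ = 1.833 rad.
B = (4π×10⁻⁷ × 7.43 × 1.833) / (4π × 0.0425) = 3.20×10⁻⁵ T.

B ≈ 32.0 μT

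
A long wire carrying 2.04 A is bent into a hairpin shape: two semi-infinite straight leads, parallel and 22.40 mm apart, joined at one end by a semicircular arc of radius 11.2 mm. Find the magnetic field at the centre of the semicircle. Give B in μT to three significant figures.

The semicircular arc contributes B_arc = μ₀I·π/(4πR) = μ₀I/(4R) = 5.72×10⁻⁵ T.
Each semi-infinite lead is at perpendicular distance R = 0.0112 m from the centre, with the perpendicular foot at its near end, so it contributes μ₀I/(4πR); both point the same way, together 3.64×10⁻⁵ T.
Arc and leads all point the same direction: B = 5.72×10⁻⁵ + 3.64×10⁻⁵ = 9.37×10⁻⁵ T.

B ≈ 93.7 μT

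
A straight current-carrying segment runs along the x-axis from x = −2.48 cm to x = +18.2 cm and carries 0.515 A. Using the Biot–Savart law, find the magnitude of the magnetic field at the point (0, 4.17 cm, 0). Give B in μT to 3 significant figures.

B ≈ 1.84 μT

For a finite straight segment, B = (μ₀I/4πd)(sinθ₁ + sinθ₂), where θ₁, θ₂ are the angles from the perpendicular to each end.
The perpendicular distance is d = 0.0417 m; the end-offsets along the wire are a = 0.0248 m and b = 0.182 m.
sinθ₁ = 0.0248/√(0.0248²+0.0417²) = 0.5112; sinθ₂ = 0.182/√(0.182²+0.0417²) = 0.9747.
B = (4π×10⁻⁷ × 0.515) / (4π × 0.0417) × (0.5112 + 0.9747) = 1.84×10⁻⁶ T.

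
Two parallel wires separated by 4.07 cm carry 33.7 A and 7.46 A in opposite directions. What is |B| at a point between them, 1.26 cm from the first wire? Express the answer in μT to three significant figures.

B ≈ 588 μT

Each long wire gives B = μ₀I/(2πd). Distances are d₁ = 0.0126 m and d₂ = 0.0281 m.
B₁ = 5.35×10⁻⁴ T, B₂ = 5.31×10⁻⁵ T.
Between antiparallel currents both contributions point the same way, so they add. B = B₁ + B₂ = 5.35×10⁻⁴ + 5.31×10⁻⁵ = 5.88×10⁻⁴ T.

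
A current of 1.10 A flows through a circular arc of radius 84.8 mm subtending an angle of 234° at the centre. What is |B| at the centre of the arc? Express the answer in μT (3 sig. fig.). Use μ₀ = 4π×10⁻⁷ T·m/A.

B ≈ 5.30 μT

The Biot–Savart field of a circular arc at its centre is B = μ₀Iφ/(4πR), with φ = 4.084 rad.
B = (4π×10⁻⁷ × 1.10 × 4.084) / (4π × 0.0848) = 5.30×10⁻⁶ T.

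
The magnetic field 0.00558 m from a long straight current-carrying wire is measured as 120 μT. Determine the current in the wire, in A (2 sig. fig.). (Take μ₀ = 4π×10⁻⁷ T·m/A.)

For a long straight wire B = μ₀I/(2πd), so I = 2πdB/μ₀.
I = 2π × 0.00558 × 1.20×10⁻⁴ / (4π×10⁻⁷) = 3.35 A.

I ≈ 3.3 A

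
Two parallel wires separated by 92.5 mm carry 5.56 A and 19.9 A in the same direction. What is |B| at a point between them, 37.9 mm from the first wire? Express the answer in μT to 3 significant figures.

B ≈ 43.6 μT

Each long wire gives B = μ₀I/(2πd). Distances are d₁ = 0.0379 m and d₂ = 0.0546 m.
B₁ = 2.93×10⁻⁵ T, B₂ = 7.29×10⁻⁵ T.
Between parallel currents the two contributions point in opposite directions, so they subtract. B = |B₁ − B₂| = |2.93×10⁻⁵ − 7.29×10⁻⁵| = 4.36×10⁻⁵ T.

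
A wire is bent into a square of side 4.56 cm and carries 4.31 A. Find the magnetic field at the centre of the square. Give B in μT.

Each side is a finite straight segment at perpendicular distance d = a/(2 tan(π/4)) = 0.0228 m from the centre, with end-angles ±π/4.
One side contributes B₁ = (μ₀I/4πd)·2 sin(π/4) = 2.67×10⁻⁵ T.
All 4 sides add in the same direction: B = 4 × 2.67×10⁻⁵ = 1.07×10⁻⁴ T.

B ≈ 107 μT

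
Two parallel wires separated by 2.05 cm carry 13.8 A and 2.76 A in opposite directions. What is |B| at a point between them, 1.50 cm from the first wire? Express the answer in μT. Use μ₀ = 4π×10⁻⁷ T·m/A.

B ≈ 284 μT

Each long wire gives B = μ₀I/(2πd). Distances are d₁ = 0.015 m and d₂ = 0.0055 m.
B₁ = 1.84×10⁻⁴ T, B₂ = 1.00×10⁻⁴ T.
Between antiparallel currents both contributions point the same way, so they add. B = B₁ + B₂ = 1.84×10⁻⁴ + 1.00×10⁻⁴ = 2.84×10⁻⁴ T.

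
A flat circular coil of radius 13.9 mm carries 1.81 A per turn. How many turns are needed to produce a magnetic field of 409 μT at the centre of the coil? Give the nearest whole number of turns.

For an N-turn coil, B = Nμ₀I/(2R). A single turn gives B₁ = 8.18×10⁻⁵ T with R = 0.0139 m.
N = B/B₁ = 4.09×10⁻⁴ / 8.18×10⁻⁵ = 5.00.

N = 5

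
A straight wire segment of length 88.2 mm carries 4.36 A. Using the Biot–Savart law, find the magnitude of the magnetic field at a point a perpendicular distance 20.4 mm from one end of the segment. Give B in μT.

B ≈ 20.8 μT

For a finite straight segment, B = (μ₀I/4πd)(sinθ₁ + sinθ₂), where θ₁, θ₂ are the angles from the perpendicular to each end.
The perpendicular foot is at one end, so the two end-offsets along the wire are 0 and L = 0.0882 m.
sinθ₁ = 0/√(0²+0.0204²) = 0.0000; sinθ₂ = 0.0882/√(0.0882²+0.0204²) = 0.9743.
B = (4π×10⁻⁷ × 4.36) / (4π × 0.0204) × (0.0000 + 0.9743) = 2.08×10⁻⁵ T.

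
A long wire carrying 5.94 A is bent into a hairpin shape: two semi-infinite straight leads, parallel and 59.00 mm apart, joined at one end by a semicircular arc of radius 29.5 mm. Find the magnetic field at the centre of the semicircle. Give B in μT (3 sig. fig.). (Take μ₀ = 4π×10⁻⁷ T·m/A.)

The semicircular arc contributes B_arc = μ₀I·π/(4πR) = μ₀I/(4R) = 6.33×10⁻⁵ T.
Each semi-infinite lead is at perpendicular distance R = 0.0295 m from the centre, with the perpendicular foot at its near end, so it contributes μ₀I/(4πR); both point the same way, together 4.03×10⁻⁵ T.
Arc and leads all point the same direction: B = 6.33×10⁻⁵ + 4.03×10⁻⁵ = 1.04×10⁻⁴ T.

B ≈ 104 μT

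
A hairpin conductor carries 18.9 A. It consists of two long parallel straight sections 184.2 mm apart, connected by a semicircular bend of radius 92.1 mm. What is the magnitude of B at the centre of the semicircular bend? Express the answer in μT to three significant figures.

The semicircular arc contributes B_arc = μ₀I·π/(4πR) = μ₀I/(4R) = 6.45×10⁻⁵ T.
Each semi-infinite lead is at perpendicular distance R = 0.0921 m from the centre, with the perpendicular foot at its near end, so it contributes μ₀I/(4πR); both point the same way, together 4.10×10⁻⁵ T.
Arc and leads all point the same direction: B = 6.45×10⁻⁵ + 4.10×10⁻⁵ = 1.06×10⁻⁴ T.

B ≈ 106 μT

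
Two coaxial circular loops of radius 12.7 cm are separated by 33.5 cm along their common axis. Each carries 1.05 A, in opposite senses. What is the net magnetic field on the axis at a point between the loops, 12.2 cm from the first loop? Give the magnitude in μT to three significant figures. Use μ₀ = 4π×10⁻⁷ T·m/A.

B ≈ 1.25 μT

Each loop contributes B = μ₀IR²/[2(R²+z²)^(3/2)] on the axis, with z measured from that loop.
Loop 1 (z = 0.122 m): B₁ = 1.95×10⁻⁶ T. Loop 2 (z = 0.213 m): B₂ = 6.98×10⁻⁷ T.
The fields oppose: B = |B₁ − B₂| = 1.25×10⁻⁶ T.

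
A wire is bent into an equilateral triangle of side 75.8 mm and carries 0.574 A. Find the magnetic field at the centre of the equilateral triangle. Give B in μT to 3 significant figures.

Each side is a finite straight segment at perpendicular distance d = a/(2 tan(π/3)) = 0.02188 m from the centre, with end-angles ±π/3.
One side contributes B₁ = (μ₀I/4πd)·2 sin(π/3) = 4.54×10⁻⁶ T.
All 3 sides add in the same direction: B = 3 × 4.54×10⁻⁶ = 1.36×10⁻⁵ T.

B ≈ 13.6 μT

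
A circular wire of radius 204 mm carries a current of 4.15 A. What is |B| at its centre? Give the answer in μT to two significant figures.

At the centre of a circular loop the Biot–Savart law gives B = μ₀I/(2R).
B = (4π×10⁻⁷ × 4.15) / (2 × 0.204) = 1.28×10⁻⁵ T.

B ≈ 13 μT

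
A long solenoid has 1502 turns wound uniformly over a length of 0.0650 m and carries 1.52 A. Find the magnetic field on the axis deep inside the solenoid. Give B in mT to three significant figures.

B ≈ 44.1 mT

Inside a long solenoid, B = μ₀nI with n = 2.311×10⁴ turns/m.
B = 4π×10⁻⁷ × 2.311×10⁴ × 1.52 = 4.41×10⁻² T.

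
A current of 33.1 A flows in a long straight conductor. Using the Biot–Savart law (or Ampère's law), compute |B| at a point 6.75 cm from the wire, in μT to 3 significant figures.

B ≈ 98.1 μT

For an infinitely long straight wire, B = μ₀I/(2πd).
B = (4π×10⁻⁷ × 33.1) / (2π × 0.0675) = 9.81×10⁻⁵ T.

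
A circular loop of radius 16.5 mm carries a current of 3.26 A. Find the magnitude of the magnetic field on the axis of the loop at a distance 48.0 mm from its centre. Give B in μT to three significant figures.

B ≈ 4.26 μT

On the axis of a circular loop, B = μ₀IR² / [2(R²+z²)^(3/2)].
R² + z² = (0.0165)² + (0.048)² = 0.002576 m², and (R²+z²)^(3/2) = 1.31×10⁻⁴ m³.
B = (4π×10⁻⁷ × 3.26 × 0.0002723) / (2 × 1.31×10⁻⁴) = 4.26×10⁻⁶ T.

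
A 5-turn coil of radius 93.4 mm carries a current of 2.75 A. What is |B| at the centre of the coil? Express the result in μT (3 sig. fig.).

For an N-turn flat coil, B = Nμ₀I/(2R) with R = 0.0934 m.
B = 5 × 1.85×10⁻⁵ T = 9.25×10⁻⁵ T.

B ≈ 92.5 μT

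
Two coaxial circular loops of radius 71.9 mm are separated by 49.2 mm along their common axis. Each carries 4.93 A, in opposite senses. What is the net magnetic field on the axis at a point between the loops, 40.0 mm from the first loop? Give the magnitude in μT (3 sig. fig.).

Each loop contributes B = μ₀IR²/[2(R²+z²)^(3/2)] on the axis, with z measured from that loop.
Loop 1 (z = 0.04 m): B₁ = 2.88×10⁻⁵ T. Loop 2 (z = 0.0092 m): B₂ = 4.20×10⁻⁵ T.
The fields oppose: B = |B₁ − B₂| = 1.33×10⁻⁵ T.

B ≈ 13.3 μT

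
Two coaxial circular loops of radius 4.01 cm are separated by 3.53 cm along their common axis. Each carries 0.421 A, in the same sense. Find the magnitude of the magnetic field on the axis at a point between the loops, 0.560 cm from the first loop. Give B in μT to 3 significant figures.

Each loop contributes B = μ₀IR²/[2(R²+z²)^(3/2)] on the axis, with z measured from that loop.
Loop 1 (z = 0.0056 m): B₁ = 6.41×10⁻⁶ T. Loop 2 (z = 0.0297 m): B₂ = 3.42×10⁻⁶ T.
The fields add: B = B₁ + B₂ = 9.83×10⁻⁶ T.

B ≈ 9.83 μT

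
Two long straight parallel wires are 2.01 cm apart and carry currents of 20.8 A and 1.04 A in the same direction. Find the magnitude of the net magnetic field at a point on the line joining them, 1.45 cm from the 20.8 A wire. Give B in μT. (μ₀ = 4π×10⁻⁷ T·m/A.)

B ≈ 250 μT

Each long wire gives B = μ₀I/(2πd). Distances are d₁ = 0.0145 m and d₂ = 0.0056 m.
B₁ = 2.87×10⁻⁴ T, B₂ = 3.71×10⁻⁵ T.
Between parallel currents the two contributions point in opposite directions, so they subtract. B = |B₁ − B₂| = |2.87×10⁻⁴ − 3.71×10⁻⁵| = 2.50×10⁻⁴ T.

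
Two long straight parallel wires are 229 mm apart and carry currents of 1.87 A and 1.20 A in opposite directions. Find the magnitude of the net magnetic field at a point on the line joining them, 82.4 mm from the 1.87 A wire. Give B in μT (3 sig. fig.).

Each long wire gives B = μ₀I/(2πd). Distances are d₁ = 0.0824 m and d₂ = 0.1466 m.
B₁ = 4.54×10⁻⁶ T, B₂ = 1.64×10⁻⁶ T.
Between antiparallel currents both contributions point the same way, so they add. B = B₁ + B₂ = 4.54×10⁻⁶ + 1.64×10⁻⁶ = 6.18×10⁻⁶ T.

B ≈ 6.18 μT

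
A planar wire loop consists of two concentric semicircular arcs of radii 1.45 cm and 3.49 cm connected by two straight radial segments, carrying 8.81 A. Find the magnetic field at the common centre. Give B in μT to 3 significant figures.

B ≈ 112 μT

The radial connectors point toward the centre, so dl × r̂ = 0 and they contribute nothing.
Each semicircle gives μ₀I/(4R): inner arc 1.91×10⁻⁴ T, outer arc 7.93×10⁻⁵ T.
The two arcs carry current in opposite angular senses, so their fields oppose: B = |1.91×10⁻⁴ − 7.93×10⁻⁵| = 1.12×10⁻⁴ T.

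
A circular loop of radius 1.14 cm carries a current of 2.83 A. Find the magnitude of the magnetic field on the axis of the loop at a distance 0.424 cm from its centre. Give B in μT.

On the axis of a circular loop, B = μ₀IR² / [2(R²+z²)^(3/2)].
R² + z² = (0.0114)² + (0.00424)² = 0.0001479 m², and (R²+z²)^(3/2) = 1.80×10⁻⁶ m³.
B = (4π×10⁻⁷ × 2.83 × 0.00013) / (2 × 1.80×10⁻⁶) = 1.28×10⁻⁴ T.

B ≈ 128 μT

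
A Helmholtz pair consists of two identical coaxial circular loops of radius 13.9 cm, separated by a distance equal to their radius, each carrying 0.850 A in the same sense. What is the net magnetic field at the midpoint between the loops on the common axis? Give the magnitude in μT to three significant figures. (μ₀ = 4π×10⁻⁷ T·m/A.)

Each loop contributes B = μ₀IR²/[2(R²+z²)^(3/2)] on the axis, with z measured from that loop.
Loop 1 (z = 0.0695 m): B₁ = 2.75×10⁻⁶ T. Loop 2 (z = 0.0695 m): B₂ = 2.75×10⁻⁶ T.
The fields add: B = B₁ + B₂ = 5.50×10⁻⁶ T.

B ≈ 5.50 μT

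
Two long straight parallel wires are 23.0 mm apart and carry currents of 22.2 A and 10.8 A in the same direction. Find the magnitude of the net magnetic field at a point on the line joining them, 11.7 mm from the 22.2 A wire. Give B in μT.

Each long wire gives B = μ₀I/(2πd). Distances are d₁ = 0.0117 m and d₂ = 0.0113 m.
B₁ = 3.79×10⁻⁴ T, B₂ = 1.91×10⁻⁴ T.
Between parallel currents the two contributions point in opposite directions, so they subtract. B = |B₁ − B₂| = |3.79×10⁻⁴ − 1.91×10⁻⁴| = 1.88×10⁻⁴ T.

B ≈ 188 μT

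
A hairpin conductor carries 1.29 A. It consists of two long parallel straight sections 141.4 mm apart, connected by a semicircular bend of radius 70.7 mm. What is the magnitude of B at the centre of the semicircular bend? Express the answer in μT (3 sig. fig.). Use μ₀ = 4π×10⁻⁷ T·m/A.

B ≈ 9.38 μT

The semicircular arc contributes B_arc = μ₀I·π/(4πR) = μ₀I/(4R) = 5.73×10⁻⁶ T.
Each semi-infinite lead is at perpendicular distance R = 0.0707 m from the centre, with the perpendicular foot at its near end, so it contributes μ₀I/(4πR); both point the same way, together 3.65×10⁻⁶ T.
Arc and leads all point the same direction: B = 5.73×10⁻⁶ + 3.65×10⁻⁶ = 9.38×10⁻⁶ T.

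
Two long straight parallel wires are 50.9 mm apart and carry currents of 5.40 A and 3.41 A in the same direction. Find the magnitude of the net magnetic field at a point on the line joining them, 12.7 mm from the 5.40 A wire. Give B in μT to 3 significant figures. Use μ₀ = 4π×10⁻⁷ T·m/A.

Each long wire gives B = μ₀I/(2πd). Distances are d₁ = 0.0127 m and d₂ = 0.0382 m.
B₁ = 8.50×10⁻⁵ T, B₂ = 1.79×10⁻⁵ T.
Between parallel currents the two contributions point in opposite directions, so they subtract. B = |B₁ − B₂| = |8.50×10⁻⁵ − 1.79×10⁻⁵| = 6.72×10⁻⁵ T.

B ≈ 67.2 μT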